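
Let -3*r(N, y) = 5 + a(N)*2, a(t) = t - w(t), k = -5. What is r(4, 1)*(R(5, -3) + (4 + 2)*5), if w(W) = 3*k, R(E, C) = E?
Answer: -1505/3 ≈ -501.67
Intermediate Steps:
w(W) = -15 (w(W) = 3*(-5) = -15)
a(t) = 15 + t (a(t) = t - 1*(-15) = t + 15 = 15 + t)
r(N, y) = -35/3 - 2*N/3 (r(N, y) = -(5 + (15 + N)*2)/3 = -(5 + (30 + 2*N))/3 = -(35 + 2*N)/3 = -35/3 - 2*N/3)
r(4, 1)*(R(5, -3) + (4 + 2)*5) = (-35/3 - ⅔*4)*(5 + (4 + 2)*5) = (-35/3 - 8/3)*(5 + 6*5) = -43*(5 + 30)/3 = -43/3*35 = -1505/3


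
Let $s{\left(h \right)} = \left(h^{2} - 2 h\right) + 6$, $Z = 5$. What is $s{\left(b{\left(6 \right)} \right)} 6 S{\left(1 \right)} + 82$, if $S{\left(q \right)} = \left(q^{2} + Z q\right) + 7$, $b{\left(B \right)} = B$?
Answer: $2422$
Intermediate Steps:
$S{\left(q \right)} = 7 + q^{2} + 5 q$ ($S{\left(q \right)} = \left(q^{2} + 5 q\right) + 7 = 7 + q^{2} + 5 q$)
$s{\left(h \right)} = 6 + h^{2} - 2 h$
$s{\left(b{\left(6 \right)} \right)} 6 S{\left(1 \right)} + 82 = \left(6 + 6^{2} - 12\right) 6 \left(7 + 1^{2} + 5 \cdot 1\right) + 82 = \left(6 + 36 - 12\right) 6 \left(7 + 1 + 5\right) + 82 = 30 \cdot 6 \cdot 13 + 82 = 180 \cdot 13 + 82 = 2340 + 82 = 2422$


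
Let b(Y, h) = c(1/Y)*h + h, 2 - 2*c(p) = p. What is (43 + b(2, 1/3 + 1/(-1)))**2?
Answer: 63001/36 ≈ 1750.0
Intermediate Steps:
c(p) = 1 - p/2
b(Y, h) = h + h*(1 - 1/(2*Y)) (b(Y, h) = (1 - 1/(2*Y))*h + h = h*(1 - 1/(2*Y)) + h = h + h*(1 - 1/(2*Y)))
(43 + b(2, 1/3 + 1/(-1)))**2 = (43 + (2*(1/3 + 1/(-1)) - 1/2*(1/3 + 1/(-1))/2))**2 = (43 + (2*(1*(1/3) + 1*(-1)) - 1/2*(1*(1/3) + 1*(-1))*1/2))**2 = (43 + (2*(1/3 - 1) - 1/2*(1/3 - 1)*1/2))**2 = (43 + (2*(-2/3) - 1/2*(-2/3)*1/2))**2 = (43 + (-4/3 + 1/6))**2 = (43 - 7/6)**2 = (251/6)**2 = 63001/36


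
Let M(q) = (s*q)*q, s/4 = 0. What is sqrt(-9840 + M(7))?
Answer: 4*I*sqrt(615) ≈ 99.197*I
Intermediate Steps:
s = 0 (s = 4*0 = 0)
M(q) = 0 (M(q) = (0*q)*q = 0*q = 0)
sqrt(-9840 + M(7)) = sqrt(-9840 + 0) = sqrt(-9840) = 4*I*sqrt(615)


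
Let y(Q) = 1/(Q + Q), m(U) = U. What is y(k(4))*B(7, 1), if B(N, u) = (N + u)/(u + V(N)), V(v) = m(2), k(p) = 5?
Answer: 4/15 ≈ 0.26667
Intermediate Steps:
V(v) = 2
B(N, u) = (N + u)/(2 + u) (B(N, u) = (N + u)/(u + 2) = (N + u)/(2 + u))
y(Q) = 1/(2*Q)
y(k(4))*B(7, 1) = ((1/2)/5)*((7 + 1)/(2 + 1)) = ((1/2)*(1/5))*(8/3) = ((1/3)*8)/10 = (1/10)*(8/3) = 4/15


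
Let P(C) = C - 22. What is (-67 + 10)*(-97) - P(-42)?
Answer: 5593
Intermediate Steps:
P(C) = -22 + C
(-67 + 10)*(-97) - P(-42) = (-67 + 10)*(-97) - (-22 - 42) = -57*(-97) - 1*(-64) = 5529 + 64 = 5593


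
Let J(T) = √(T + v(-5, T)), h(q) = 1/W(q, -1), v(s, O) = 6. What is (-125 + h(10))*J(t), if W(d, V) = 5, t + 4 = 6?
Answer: -1248*√2/5 ≈ -352.99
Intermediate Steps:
t = 2 (t = -4 + 6 = 2)
h(q) = ⅕ (h(q) = 1/5 = ⅕)
J(T) = √(6 + T) (J(T) = √(T + 6) = √(6 + T))
(-125 + h(10))*J(t) = (-125 + ⅕)*√(6 + 2) = -1248*√2/5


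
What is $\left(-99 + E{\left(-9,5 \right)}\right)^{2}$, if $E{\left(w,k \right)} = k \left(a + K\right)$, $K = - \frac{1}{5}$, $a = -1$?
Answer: $11025$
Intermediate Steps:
$K = - \frac{1}{5}$ ($K = \left(-1\right) \frac{1}{5} = - \frac{1}{5} \approx -0.2$)
$E{\left(w,k \right)} = - \frac{6 k}{5}$ ($E{\left(w,k \right)} = k \left(-1 - \frac{1}{5}\right) = k \left(- \frac{6}{5}\right) = - \frac{6 k}{5}$)
$\left(-99 + E{\left(-9,5 \right)}\right)^{2} = \left(-99 - 6\right)^{2} = \left(-105\right)^{2} = 11025$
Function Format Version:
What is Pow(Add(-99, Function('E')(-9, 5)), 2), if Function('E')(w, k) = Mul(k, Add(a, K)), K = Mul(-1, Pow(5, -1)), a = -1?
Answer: 11025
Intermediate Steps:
K = Rational(-1, 5) (K = Mul(-1, Rational(1, 5)) = Rational(-1, 5) ≈ -0.20000)
Function('E')(w, k) = Mul(Rational(-6, 5), k) (Function('E')(w, k) = Mul(k, Add(-1, Rational(-1, 5))) = Mul(k, Rational(-6, 5)) = Mul(Rational(-6, 5), k))
Pow(Add(-99, Function('E')(-9, 5)), 2) = Pow(Add(-99, Mul(Rational(-6, 5), 5)), 2) = Pow(Add(-99, -6), 2) = Pow(-105, 2) = 11025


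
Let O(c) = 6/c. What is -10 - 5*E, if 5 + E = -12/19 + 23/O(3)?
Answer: -1495/38 ≈ -39.342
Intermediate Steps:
E = 223/38 (E = -5 + (-12/19 + 23/((6/3))) = -5 + (-12*1/19 + 23/((6*(⅓)))) = -5 + (-12/19 + 23/2) = -5 + 413/38 = 223/38 ≈ 5.8684)
-10 - 5*E = -10 - 5*223/38 = -10 - 1115/38 = -1495/38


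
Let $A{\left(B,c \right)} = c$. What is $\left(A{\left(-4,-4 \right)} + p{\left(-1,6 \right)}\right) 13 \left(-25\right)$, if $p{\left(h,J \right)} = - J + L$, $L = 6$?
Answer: $1300$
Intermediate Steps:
$p{\left(h,J \right)} = 6 - J$ ($p{\left(h,J \right)} = - J + 6 = 6 - J$)
$\left(A{\left(-4,-4 \right)} + p{\left(-1,6 \right)}\right) 13 \left(-25\right) = \left(-4 + \left(6 - 6\right)\right) 13 \left(-25\right) = \left(-4 + 0\right) 13 \left(-25\right) = \left(-4\right) 13 \left(-25\right) = \left(-52\right) \left(-25\right) = 1300$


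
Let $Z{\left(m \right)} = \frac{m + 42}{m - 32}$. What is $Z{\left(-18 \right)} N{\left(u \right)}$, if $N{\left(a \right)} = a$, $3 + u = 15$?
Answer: $- \frac{144}{25} \approx -5.76$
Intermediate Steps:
$u = 12$ ($u = -3 + 15 = 12$)
$Z{\left(m \right)} = \frac{42 + m}{-32 + m}$
$Z{\left(-18 \right)} N{\left(u \right)} = \frac{42 - 18}{-32 - 18} \cdot 12 = \frac{1}{-50} \cdot 24 \cdot 12 = \left(- \frac{1}{50}\right) 24 \cdot 12 = \left(- \frac{12}{25}\right) 12 = - \frac{144}{25}$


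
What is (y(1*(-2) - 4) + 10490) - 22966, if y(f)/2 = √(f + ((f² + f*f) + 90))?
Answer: -12476 + 4*√39 ≈ -12451.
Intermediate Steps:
y(f) = 2*√(90 + f + 2*f²) (y(f) = 2*√(f + ((f² + f*f) + 90)) = 2*√(f + ((f² + f²) + 90)) = 2*√(f + (2*f² + 90)) = 2*√(f + (90 + 2*f²)) = 2*√(90 + f + 2*f²))
(y(1*(-2) - 4) + 10490) - 22966 = (2*√(90 + (1*(-2) - 4) + 2*(1*(-2) - 4)²) + 10490) - 22966 = (2*√(90 + (-2 - 4) + 2*(-2 - 4)²) + 10490) - 22966 = (2*√(90 - 6 + 2*(-6)²) + 10490) - 22966 = (2*√(90 - 6 + 2*36) + 10490) - 22966 = (2*√(90 - 6 + 72) + 10490) - 22966 = (2*√156 + 10490) - 22966 = (2*(2*√39) + 10490) - 22966 = (4*√39 + 10490) - 22966 = (10490 + 4*√39) - 22966 = -12476 + 4*√39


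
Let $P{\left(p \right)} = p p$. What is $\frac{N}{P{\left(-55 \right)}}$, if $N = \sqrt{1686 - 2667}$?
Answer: $\frac{3 i \sqrt{109}}{3025} \approx 0.010354 i$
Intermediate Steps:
$N = 3 i \sqrt{109}$ ($N = \sqrt{-981} = 3 i \sqrt{109} \approx 31.321 i$)
$P{\left(p \right)} = p^{2}$
$\frac{N}{P{\left(-55 \right)}} = \frac{3 i \sqrt{109}}{\left(-55\right)^{2}} = \frac{3 i \sqrt{109}}{3025}$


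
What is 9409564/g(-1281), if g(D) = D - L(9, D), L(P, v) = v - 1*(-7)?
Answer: -9409564/7 ≈ -1.3442e+6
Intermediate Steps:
L(P, v) = 7 + v (L(P, v) = v + 7 = 7 + v)
g(D) = -7 (g(D) = D - (7 + D) = D + (-7 - D) = -7)
9409564/g(-1281) = 9409564/(-7) = 9409564*(-⅐) = -9409564/7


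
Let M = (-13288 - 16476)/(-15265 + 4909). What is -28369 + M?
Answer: -73439900/2589 ≈ -28366.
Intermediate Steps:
M = 7441/2589 (M = -29764/(-10356) = -29764*(-1/10356) = 7441/2589 ≈ 2.8741)
-28369 + M = -28369 + 7441/2589 = -73439900/2589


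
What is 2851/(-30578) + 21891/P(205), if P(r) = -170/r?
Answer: -6861199963/259913 ≈ -26398.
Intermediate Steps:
2851/(-30578) + 21891/P(205) = 2851/(-30578) + 21891/((-170/205)) = 2851*(-1/30578) + 21891/((-170*1/205)) = -2851/30578 + 21891/(-34/41) = -2851/30578 + 21891*(-41/34) = -2851/30578 - 897531/34 = -6861199963/259913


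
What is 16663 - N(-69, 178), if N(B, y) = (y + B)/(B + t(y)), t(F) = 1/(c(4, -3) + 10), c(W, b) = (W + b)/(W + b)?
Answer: 12631753/758 ≈ 16665.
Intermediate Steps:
c(W, b) = 1
t(F) = 1/11 (t(F) = 1/(1 + 10) = 1/11)
N(B, y) = (B + y)/(1/11 + B) (N(B, y) = (y + B)/(B + 1/11) = (B + y)/(1/11 + B))
16663 - N(-69, 178) = 16663 - 11*(-69 + 178)/(1 + 11*(-69)) = 16663 - 11*109/(1 - 759) = 16663 - 11*109/(-758) = 16663 - 11*(-1)*109/758 = 16663 - 1*(-1199/758) = 16663 + 1199/758 = 12631753/758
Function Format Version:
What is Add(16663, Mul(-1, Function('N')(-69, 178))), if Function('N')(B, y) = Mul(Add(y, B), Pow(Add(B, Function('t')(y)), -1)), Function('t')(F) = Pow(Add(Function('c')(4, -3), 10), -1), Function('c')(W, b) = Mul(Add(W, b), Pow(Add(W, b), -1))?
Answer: Rational(12631753, 758) ≈ 16665.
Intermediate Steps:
Function('c')(W, b) = 1
Function('t')(F) = Rational(1, 11) (Function('t')(F) = Pow(Add(1, 10), -1) = Pow(11, -1) = Rational(1, 11))
Function('N')(B, y) = Mul(Pow(Add(Rational(1, 11), B), -1), Add(B, y)) (Function('N')(B, y) = Mul(Add(y, B), Pow(Add(B, Rational(1, 11)), -1)) = Mul(Add(B, y), Pow(Add(Rational(1, 11), B), -1)) = Mul(Pow(Add(Rational(1, 11), B), -1), Add(B, y)))
Add(16663, Mul(-1, Function('N')(-69, 178))) = Add(16663, Mul(-1, Mul(11, Pow(Add(1, Mul(11, -69)), -1), Add(-69, 178)))) = Add(16663, Mul(-1, Mul(11, Pow(Add(1, -759), -1), 109))) = Add(16663, Mul(-1, Mul(11, Pow(-758, -1), 109))) = Add(16663, Mul(-1, Mul(11, Rational(-1, 758), 109))) = Add(16663, Mul(-1, Rational(-1199, 758))) = Add(16663, Rational(1199, 758)) = Rational(12631753, 758)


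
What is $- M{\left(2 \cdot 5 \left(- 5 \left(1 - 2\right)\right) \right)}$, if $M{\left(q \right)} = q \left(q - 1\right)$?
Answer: $-2450$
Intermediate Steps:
$M{\left(q \right)} = q \left(-1 + q\right)$
$- M{\left(2 \cdot 5 \left(- 5 \left(1 - 2\right)\right) \right)} = - 2 \cdot 5 \left(- 5 \left(1 - 2\right)\right) \left(-1 + 2 \cdot 5 \left(- 5 \left(1 - 2\right)\right)\right) = - 10 \left(\left(-5\right) \left(-1\right)\right) \left(-1 + 10 \left(\left(-5\right) \left(-1\right)\right)\right) = - 10 \cdot 5 \left(-1 + 10 \cdot 5\right) = - 50 \left(-1 + 50\right) = - 50 \cdot 49 = \left(-1\right) 2450 = -2450$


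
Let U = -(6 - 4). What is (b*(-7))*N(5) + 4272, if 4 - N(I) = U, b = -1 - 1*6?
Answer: 4566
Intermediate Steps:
b = -7 (b = -1 - 6 = -7)
U = -2 (U = -1*2 = -2)
N(I) = 6 (N(I) = 4 - 1*(-2) = 4 + 2 = 6)
(b*(-7))*N(5) + 4272 = -7*(-7)*6 + 4272 = 49*6 + 4272 = 294 + 4272 = 4566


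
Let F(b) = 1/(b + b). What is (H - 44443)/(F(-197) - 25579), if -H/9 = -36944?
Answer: -113492882/10078127 ≈ -11.261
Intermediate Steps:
H = 332496 (H = -9*(-36944) = 332496)
F(b) = 1/(2*b)
(H - 44443)/(F(-197) - 25579) = (332496 - 44443)/((½)/(-197) - 25579) = 288053/((½)*(-1/197) - 25579) = 288053/(-1/394 - 25579) = 288053/(-10078127/394) = 288053*(-394/10078127) = -113492882/10078127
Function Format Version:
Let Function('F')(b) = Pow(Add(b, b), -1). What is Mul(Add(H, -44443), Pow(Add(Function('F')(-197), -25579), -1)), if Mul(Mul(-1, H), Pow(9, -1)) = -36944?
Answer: Rational(-113492882, 10078127) ≈ -11.261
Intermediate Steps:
H = 332496 (H = Mul(-9, -36944) = 332496)
Function('F')(b) = Mul(Rational(1, 2), Pow(b, -1)) (Function('F')(b) = Pow(Mul(2, b), -1) = Mul(Rational(1, 2), Pow(b, -1)))
Mul(Add(H, -44443), Pow(Add(Function('F')(-197), -25579), -1)) = Mul(Add(332496, -44443), Pow(Add(Mul(Rational(1, 2), Pow(-197, -1)), -25579), -1)) = Mul(288053, Pow(Add(Mul(Rational(1, 2), Rational(-1, 197)), -25579), -1)) = Mul(288053, Pow(Add(Rational(-1, 394), -25579), -1)) = Mul(288053, Pow(Rational(-10078127, 394), -1)) = Mul(288053, Rational(-394, 10078127)) = Rational(-113492882, 10078127)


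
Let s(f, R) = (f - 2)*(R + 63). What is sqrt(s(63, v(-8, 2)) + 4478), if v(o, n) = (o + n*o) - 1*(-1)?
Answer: sqrt(6918) ≈ 83.175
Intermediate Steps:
v(o, n) = 1 + o + n*o (v(o, n) = (o + n*o) + 1 = 1 + o + n*o)
s(f, R) = (-2 + f)*(63 + R)
sqrt(s(63, v(-8, 2)) + 4478) = sqrt((-126 - 2*(1 - 8 + 2*(-8)) + 63*63 + (1 - 8 + 2*(-8))*63) + 4478) = sqrt((-126 - 2*(1 - 8 - 16) + 3969 + (1 - 8 - 16)*63) + 4478) = sqrt((-126 - 2*(-23) + 3969 - 23*63) + 4478) = sqrt((-126 + 46 + 3969 - 1449) + 4478) = sqrt(2440 + 4478) = sqrt(6918)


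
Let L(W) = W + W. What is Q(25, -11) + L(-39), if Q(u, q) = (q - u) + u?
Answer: -89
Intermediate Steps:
L(W) = 2*W
Q(u, q) = q
Q(25, -11) + L(-39) = -11 + 2*(-39) = -11 - 78 = -89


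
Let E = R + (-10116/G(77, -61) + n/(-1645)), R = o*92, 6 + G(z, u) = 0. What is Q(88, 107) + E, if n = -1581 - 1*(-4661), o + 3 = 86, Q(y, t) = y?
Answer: 442182/47 ≈ 9408.1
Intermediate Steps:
o = 83 (o = -3 + 86 = 83)
G(z, u) = -6 (G(z, u) = -6 + 0 = -6)
n = 3080 (n = -1581 + 4661 = 3080)
R = 7636 (R = 83*92 = 7636)
E = 438046/47 (E = 7636 + (-10116/(-6) + 3080/(-1645)) = 7636 + (-10116*(-⅙) + 3080*(-1/1645)) = 7636 + (1686 - 88/47) = 7636 + 79154/47 = 438046/47 ≈ 9320.1)
Q(88, 107) + E = 88 + 438046/47 = 442182/47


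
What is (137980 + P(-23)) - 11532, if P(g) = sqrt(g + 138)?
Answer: 126448 + sqrt(115) ≈ 1.2646e+5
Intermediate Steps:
P(g) = sqrt(138 + g)
(137980 + P(-23)) - 11532 = (137980 + sqrt(138 - 23)) - 11532 = (137980 + sqrt(115)) - 11532 = 126448 + sqrt(115)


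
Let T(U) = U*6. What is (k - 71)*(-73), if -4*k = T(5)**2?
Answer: 21608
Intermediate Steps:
T(U) = 6*U
k = -225 (k = -(6*5)**2/4 = -1/4*30**2 = -1/4*900 = -225)
(k - 71)*(-73) = (-225 - 71)*(-73) = -296*(-73) = 21608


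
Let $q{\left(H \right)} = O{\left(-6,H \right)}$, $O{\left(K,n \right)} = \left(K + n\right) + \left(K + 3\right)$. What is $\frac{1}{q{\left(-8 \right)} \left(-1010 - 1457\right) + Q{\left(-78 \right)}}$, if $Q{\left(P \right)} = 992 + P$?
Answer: $\frac{1}{42853} \approx 2.3336 \cdot 10^{-5}$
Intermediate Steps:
$O{\left(K,n \right)} = 3 + n + 2 K$ ($O{\left(K,n \right)} = \left(K + n\right) + \left(3 + K\right) = 3 + n + 2 K$)
$q{\left(H \right)} = -9 + H$ ($q{\left(H \right)} = 3 + H + 2 \left(-6\right) = 3 + H - 12 = -9 + H$)
$\frac{1}{q{\left(-8 \right)} \left(-1010 - 1457\right) + Q{\left(-78 \right)}} = \frac{1}{\left(-9 - 8\right) \left(-1010 - 1457\right) + \left(992 - 78\right)} = \frac{1}{\left(-17\right) \left(-2467\right) + 914} = \frac{1}{41939 + 914} = \frac{1}{42853}$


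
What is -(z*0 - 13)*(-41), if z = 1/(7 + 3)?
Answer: -533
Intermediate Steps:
z = 1/10 ≈ 0.10000
-(z*0 - 13)*(-41) = -((1/10)*0 - 13)*(-41) = -(0 - 13)*(-41) = -(-13)*(-41) = -1*533 = -533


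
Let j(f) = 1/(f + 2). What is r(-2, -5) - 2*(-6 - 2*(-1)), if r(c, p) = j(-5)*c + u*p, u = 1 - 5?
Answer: 86/3 ≈ 28.667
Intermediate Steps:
j(f) = 1/(2 + f)
u = -4
r(c, p) = -4*p - c/3 (r(c, p) = c/(2 - 5) - 4*p = c/(-3) - 4*p = -c/3 - 4*p = -4*p - c/3)
r(-2, -5) - 2*(-6 - 2*(-1)) = (-4*(-5) - ⅓*(-2)) - 2*(-6 - 2*(-1)) = (20 + ⅔) - 2*(-6 - 1*(-2)) = 62/3 - 2*(-6 + 2) = 62/3 - 2*(-4) = 62/3 + 8 = 86/3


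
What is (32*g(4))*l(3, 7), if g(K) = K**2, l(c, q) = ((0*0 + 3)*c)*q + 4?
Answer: 34304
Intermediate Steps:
l(c, q) = 4 + 3*c*q (l(c, q) = ((0 + 3)*c)*q + 4 = (3*c)*q + 4 = 3*c*q + 4 = 4 + 3*c*q)
(32*g(4))*l(3, 7) = (32*4**2)*(4 + 3*3*7) = (32*16)*(4 + 63) = 512*67 = 34304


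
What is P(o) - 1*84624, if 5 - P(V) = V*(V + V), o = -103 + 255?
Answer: -130827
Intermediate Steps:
o = 152
P(V) = 5 - 2*V² (P(V) = 5 - V*(V + V) = 5 - V*2*V = 5 - 2*V²)
P(o) - 1*84624 = (5 - 2*152²) - 1*84624 = (5 - 2*23104) - 84624 = (5 - 46208) - 84624 = -46203 - 84624 = -130827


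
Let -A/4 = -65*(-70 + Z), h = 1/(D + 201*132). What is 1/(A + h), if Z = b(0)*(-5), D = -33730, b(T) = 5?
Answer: -7198/177790601 ≈ -4.0486e-5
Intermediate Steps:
Z = -25 (Z = 5*(-5) = -25)
h = -1/7198 (h = 1/(-33730 + 201*132) = 1/(-33730 + 26532) = 1/(-7198) = -1/7198 ≈ -0.00013893)
A = -24700 (A = -(-260)*(-70 - 25) = -(-260)*(-95) = -4*6175 = -24700)
1/(A + h) = 1/(-24700 - 1/7198) = 1/(-177790601/7198) = -7198/177790601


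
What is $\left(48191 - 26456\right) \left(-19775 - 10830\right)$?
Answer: $-665199675$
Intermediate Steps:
$\left(48191 - 26456\right) \left(-19775 - 10830\right) = 21735 \left(-30605\right) = -665199675$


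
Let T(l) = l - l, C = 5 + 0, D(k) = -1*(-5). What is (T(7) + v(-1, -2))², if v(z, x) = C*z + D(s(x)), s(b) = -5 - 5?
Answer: 0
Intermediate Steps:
s(b) = -10
D(k) = 5
C = 5
T(l) = 0
v(z, x) = 5 + 5*z (v(z, x) = 5*z + 5 = 5 + 5*z)
(T(7) + v(-1, -2))² = (0 + (5 + 5*(-1)))² = (0 + (5 - 5))² = (0 + 0)² = 0² = 0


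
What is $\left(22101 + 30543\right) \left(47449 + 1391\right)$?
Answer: $2571132960$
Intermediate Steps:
$\left(22101 + 30543\right) \left(47449 + 1391\right) = 52644 \cdot 48840 = 2571132960$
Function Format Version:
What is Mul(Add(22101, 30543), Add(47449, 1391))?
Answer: 2571132960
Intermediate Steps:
Mul(Add(22101, 30543), Add(47449, 1391)) = Mul(52644, 48840) = 2571132960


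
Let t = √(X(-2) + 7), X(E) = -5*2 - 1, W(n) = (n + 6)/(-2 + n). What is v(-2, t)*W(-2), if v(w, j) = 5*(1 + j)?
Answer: -5 - 10*I ≈ -5.0 - 10.0*I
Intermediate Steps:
W(n) = (6 + n)/(-2 + n)
X(E) = -11 (X(E) = -10 - 1 = -11)
t = 2*I (t = √(-11 + 7) = √(-4) = 2*I ≈ 2.0*I)
v(w, j) = 5 + 5*j
v(-2, t)*W(-2) = (5 + 5*(2*I))*((6 - 2)/(-2 - 2)) = (5 + 10*I)*(4/(-4)) = (5 + 10*I)*(-¼*4) = (5 + 10*I)*(-1) = -5 - 10*I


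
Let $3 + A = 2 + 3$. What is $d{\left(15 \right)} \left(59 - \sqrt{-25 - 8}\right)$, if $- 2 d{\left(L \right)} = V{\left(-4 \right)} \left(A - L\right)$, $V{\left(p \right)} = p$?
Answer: $-1534 + 26 i \sqrt{33} \approx -1534.0 + 149.36 i$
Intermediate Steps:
$A = 2$ ($A = -3 + \left(2 + 3\right) = -3 + 5 = 2$)
$d{\left(L \right)} = 4 - 2 L$ ($d{\left(L \right)} = - \frac{\left(-4\right) \left(2 - L\right)}{2} = - \frac{-8 + 4 L}{2} = 4 - 2 L$)
$d{\left(15 \right)} \left(59 - \sqrt{-25 - 8}\right) = \left(4 - 30\right) \left(59 - \sqrt{-25 - 8}\right) = \left(4 - 30\right) \left(59 - \sqrt{-33}\right) = - 26 \left(59 - i \sqrt{33}\right) = -1534 + 26 i \sqrt{33}$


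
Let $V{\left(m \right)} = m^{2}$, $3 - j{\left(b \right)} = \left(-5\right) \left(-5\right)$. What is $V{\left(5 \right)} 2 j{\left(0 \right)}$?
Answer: $-1100$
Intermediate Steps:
$j{\left(b \right)} = -22$ ($j{\left(b \right)} = 3 - \left(-5\right) \left(-5\right) = 3 - 25 = -22$)
$V{\left(5 \right)} 2 j{\left(0 \right)} = 5^{2} \cdot 2 \left(-22\right) = 25 \cdot 2 \left(-22\right) = 50 \left(-22\right) = -1100$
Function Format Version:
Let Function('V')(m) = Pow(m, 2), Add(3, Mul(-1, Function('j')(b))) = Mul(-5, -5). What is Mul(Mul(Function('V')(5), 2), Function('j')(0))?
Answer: -1100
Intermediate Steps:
Function('j')(b) = -22 (Function('j')(b) = Add(3, Mul(-1, Mul(-5, -5))) = Add(3, Mul(-1, 25)) = Add(3, -25) = -22)
Mul(Mul(Function('V')(5), 2), Function('j')(0)) = Mul(Mul(Pow(5, 2), 2), -22) = Mul(Mul(25, 2), -22) = Mul(50, -22) = -1100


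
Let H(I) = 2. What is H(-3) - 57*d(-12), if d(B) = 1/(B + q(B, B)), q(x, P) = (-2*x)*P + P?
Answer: 227/104 ≈ 2.1827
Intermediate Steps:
q(x, P) = P - 2*P*x (q(x, P) = -2*P*x + P = P - 2*P*x)
d(B) = 1/(B + B*(1 - 2*B))
H(-3) - 57*d(-12) = 2 - (-57)/(2*(-12)*(-1 - 12)) = 2 - (-57)*(-1)/(2*12*(-13)) = 2 - (-57)*(-1)*(-1)/(2*12*13) = 2 - 57*(-1/312) = 2 + 19/104 = 227/104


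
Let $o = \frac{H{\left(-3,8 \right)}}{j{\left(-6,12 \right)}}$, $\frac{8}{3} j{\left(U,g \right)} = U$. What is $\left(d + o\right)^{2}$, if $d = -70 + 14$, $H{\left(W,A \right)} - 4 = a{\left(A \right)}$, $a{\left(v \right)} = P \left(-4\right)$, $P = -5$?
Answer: $\frac{40000}{9} \approx 4444.4$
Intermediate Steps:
$j{\left(U,g \right)} = \frac{3 U}{8}$
$a{\left(v \right)} = 20$ ($a{\left(v \right)} = \left(-5\right) \left(-4\right) = 20$)
$H{\left(W,A \right)} = 24$ ($H{\left(W,A \right)} = 4 + 20 = 24$)
$o = - \frac{32}{3}$ ($o = \frac{24}{\frac{3}{8} \left(-6\right)} = \frac{24}{- \frac{9}{4}} = 24 \left(- \frac{4}{9}\right) = - \frac{32}{3} \approx -10.667$)
$d = -56$
$\left(d + o\right)^{2} = \left(-56 - \frac{32}{3}\right)^{2} = \left(- \frac{200}{3}\right)^{2} = \frac{40000}{9}$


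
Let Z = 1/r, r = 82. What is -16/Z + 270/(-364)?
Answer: -238919/182 ≈ -1312.7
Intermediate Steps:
Z = 1/82 ≈ 0.012195
-16/Z + 270/(-364) = -16/1/82 + 270/(-364) = -16*82 + 270*(-1/364) = -1312 - 135/182 = -238919/182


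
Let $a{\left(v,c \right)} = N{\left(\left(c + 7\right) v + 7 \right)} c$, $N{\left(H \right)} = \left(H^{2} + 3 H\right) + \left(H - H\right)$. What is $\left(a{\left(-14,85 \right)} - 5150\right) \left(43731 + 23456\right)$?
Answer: $9349062987560$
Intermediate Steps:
$N{\left(H \right)} = H^{2} + 3 H$ ($N{\left(H \right)} = \left(H^{2} + 3 H\right) + 0 = H^{2} + 3 H$)
$a{\left(v,c \right)} = c \left(7 + v \left(7 + c\right)\right) \left(10 + v \left(7 + c\right)\right)$ ($a{\left(v,c \right)} = \left(\left(c + 7\right) v + 7\right) \left(3 + \left(\left(c + 7\right) v + 7\right)\right) c = \left(\left(7 + c\right) v + 7\right) \left(3 + \left(\left(7 + c\right) v + 7\right)\right) c = \left(v \left(7 + c\right) + 7\right) \left(3 + \left(v \left(7 + c\right) + 7\right)\right) c = \left(7 + v \left(7 + c\right)\right) \left(3 + \left(7 + v \left(7 + c\right)\right)\right) c = \left(7 + v \left(7 + c\right)\right) \left(10 + v \left(7 + c\right)\right) c = c \left(7 + v \left(7 + c\right)\right) \left(10 + v \left(7 + c\right)\right)$)
$\left(a{\left(-14,85 \right)} - 5150\right) \left(43731 + 23456\right) = \left(85 \left(7 + 7 \left(-14\right) + 85 \left(-14\right)\right) \left(10 + 7 \left(-14\right) + 85 \left(-14\right)\right) - 5150\right) \left(43731 + 23456\right) = \left(85 \left(7 - 98 - 1190\right) \left(10 - 98 - 1190\right) - 5150\right) 67187 = \left(85 \left(-1281\right) \left(-1278\right) - 5150\right) 67187 = \left(139155030 - 5150\right) 67187 = 139149880 \cdot 67187 = 9349062987560$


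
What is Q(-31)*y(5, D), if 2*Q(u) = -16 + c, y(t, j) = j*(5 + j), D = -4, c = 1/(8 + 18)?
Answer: 415/13 ≈ 31.923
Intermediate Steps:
c = 1/26 ≈ 0.038462
Q(u) = -415/52 (Q(u) = (-16 + 1/26)/2 = (½)*(-415/26) = -415/52)
Q(-31)*y(5, D) = -(-415)*(5 - 4)/13 = -(-415)/13 = -415/52*(-4) = 415/13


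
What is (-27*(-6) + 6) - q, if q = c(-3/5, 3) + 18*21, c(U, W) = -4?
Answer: -206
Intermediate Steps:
q = 374 (q = -4 + 18*21 = -4 + 378 = 374)
(-27*(-6) + 6) - q = (-27*(-6) + 6) - 1*374 = (162 + 6) - 374 = 168 - 374 = -206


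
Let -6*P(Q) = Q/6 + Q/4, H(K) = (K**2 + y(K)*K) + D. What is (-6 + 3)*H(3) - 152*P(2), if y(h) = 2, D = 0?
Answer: -215/9 ≈ -23.889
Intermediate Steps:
H(K) = K**2 + 2*K (H(K) = (K**2 + 2*K) + 0 = K**2 + 2*K)
P(Q) = -5*Q/72 (P(Q) = -(Q/6 + Q/4)/6 = -5*Q/72)
(-6 + 3)*H(3) - 152*P(2) = (-6 + 3)*(3*(2 + 3)) - (-95)*2/9 = -9*5 - 152*(-5/36) = -3*15 + 190/9 = -45 + 190/9 = -215/9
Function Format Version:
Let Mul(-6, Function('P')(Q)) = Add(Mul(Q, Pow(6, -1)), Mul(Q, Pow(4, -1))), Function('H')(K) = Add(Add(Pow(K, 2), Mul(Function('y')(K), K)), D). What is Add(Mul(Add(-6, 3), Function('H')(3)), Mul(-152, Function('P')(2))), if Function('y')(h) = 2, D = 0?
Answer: Rational(-215, 9) ≈ -23.889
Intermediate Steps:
Function('H')(K) = Add(Pow(K, 2), Mul(2, K)) (Function('H')(K) = Add(Add(Pow(K, 2), Mul(2, K)), 0) = Add(Pow(K, 2), Mul(2, K)))
Function('P')(Q) = Mul(Rational(-5, 72), Q) (Function('P')(Q) = Mul(Rational(-1, 6), Add(Mul(Q, Pow(6, -1)), Mul(Q, Pow(4, -1)))) = Mul(Rational(-1, 6), Add(Mul(Q, Rational(1, 6)), Mul(Q, Rational(1, 4)))) = Mul(Rational(-1, 6), Add(Mul(Rational(1, 6), Q), Mul(Rational(1, 4), Q))) = Mul(Rational(-1, 6), Mul(Rational(5, 12), Q)) = Mul(Rational(-5, 72), Q))
Add(Mul(Add(-6, 3), Function('H')(3)), Mul(-152, Function('P')(2))) = Add(Mul(Add(-6, 3), Mul(3, Add(2, 3))), Mul(-152, Mul(Rational(-5, 72), 2))) = Add(Mul(-3, Mul(3, 5)), Mul(-152, Rational(-5, 36))) = Add(Mul(-3, 15), Rational(190, 9)) = Add(-45, Rational(190, 9)) = Rational(-215, 9)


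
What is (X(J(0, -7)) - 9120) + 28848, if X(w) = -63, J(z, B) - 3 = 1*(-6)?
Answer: 19665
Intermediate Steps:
J(z, B) = -3 (J(z, B) = 3 + 1*(-6) = 3 - 6 = -3)
(X(J(0, -7)) - 9120) + 28848 = (-63 - 9120) + 28848 = -9183 + 28848 = 19665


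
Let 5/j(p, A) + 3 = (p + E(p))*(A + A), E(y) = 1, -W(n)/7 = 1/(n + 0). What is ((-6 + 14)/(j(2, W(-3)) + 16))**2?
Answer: 7744/32761 ≈ 0.23638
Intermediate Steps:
W(n) = -7/n (W(n) = -7/(n + 0) = -7/n)
j(p, A) = 5/(-3 + 2*A*(1 + p)) (j(p, A) = 5/(-3 + (p + 1)*(A + A)) = 5/(-3 + (1 + p)*(2*A)) = 5/(-3 + 2*A*(1 + p)))
((-6 + 14)/(j(2, W(-3)) + 16))**2 = ((-6 + 14)/(5/(-3 + 2*(-7/(-3)) + 2*(-7/(-3))*2) + 16))**2 = (8/(5/(-3 + 2*(-7*(-1/3)) + 2*(-7*(-1/3))*2) + 16))**2 = (8/(5/(-3 + 2*(7/3) + 2*(7/3)*2) + 16))**2 = (8/(5/(-3 + 14/3 + 28/3) + 16))**2 = (8/(5/11 + 16))**2 = (8/(181/11))**2 = (8*(11/181))**2 = (88/181)**2 = 7744/32761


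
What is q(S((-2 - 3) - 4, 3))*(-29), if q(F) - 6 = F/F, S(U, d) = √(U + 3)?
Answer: -203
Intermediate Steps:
S(U, d) = √(3 + U)
q(F) = 7 (q(F) = 6 + F/F = 6 + 1 = 7)
q(S((-2 - 3) - 4, 3))*(-29) = 7*(-29) = -203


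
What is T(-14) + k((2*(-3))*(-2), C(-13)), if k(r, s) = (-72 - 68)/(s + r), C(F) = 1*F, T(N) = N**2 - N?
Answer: 350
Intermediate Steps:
C(F) = F
k(r, s) = -140/(r + s)
T(-14) + k((2*(-3))*(-2), C(-13)) = -14*(-1 - 14) - 140/((2*(-3))*(-2) - 13) = -14*(-15) - 140/(-6*(-2) - 13) = 210 - 140/(12 - 13) = 210 - 140/(-1) = 210 - 140*(-1) = 210 + 140 = 350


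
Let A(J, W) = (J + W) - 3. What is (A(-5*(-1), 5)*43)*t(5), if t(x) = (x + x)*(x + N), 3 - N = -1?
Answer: 27090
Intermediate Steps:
N = 4 (N = 3 - 1*(-1) = 3 + 1 = 4)
A(J, W) = -3 + J + W
t(x) = 2*x*(4 + x) (t(x) = (x + x)*(x + 4) = (2*x)*(4 + x) = 2*x*(4 + x))
(A(-5*(-1), 5)*43)*t(5) = ((-3 - 5*(-1) + 5)*43)*(2*5*(4 + 5)) = ((-3 + 5 + 5)*43)*(2*5*9) = (7*43)*90 = 301*90 = 27090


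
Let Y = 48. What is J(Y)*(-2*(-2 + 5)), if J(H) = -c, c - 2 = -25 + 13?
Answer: -60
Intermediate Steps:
c = -10 (c = 2 + (-25 + 13) = 2 - 12 = -10)
J(H) = 10 (J(H) = -1*(-10) = 10)
J(Y)*(-2*(-2 + 5)) = 10*(-2*(-2 + 5)) = 10*(-2*3) = 10*(-6) = -60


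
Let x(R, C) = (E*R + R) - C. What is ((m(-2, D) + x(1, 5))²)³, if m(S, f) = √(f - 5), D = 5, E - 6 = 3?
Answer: 15625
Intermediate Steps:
E = 9 (E = 6 + 3 = 9)
m(S, f) = √(-5 + f)
x(R, C) = -C + 10*R (x(R, C) = (9*R + R) - C = 10*R - C = -C + 10*R)
((m(-2, D) + x(1, 5))²)³ = ((√(-5 + 5) + (-1*5 + 10*1))²)³ = ((√0 + (-5 + 10))²)³ = ((0 + 5)²)³ = (5²)³ = 25³ = 15625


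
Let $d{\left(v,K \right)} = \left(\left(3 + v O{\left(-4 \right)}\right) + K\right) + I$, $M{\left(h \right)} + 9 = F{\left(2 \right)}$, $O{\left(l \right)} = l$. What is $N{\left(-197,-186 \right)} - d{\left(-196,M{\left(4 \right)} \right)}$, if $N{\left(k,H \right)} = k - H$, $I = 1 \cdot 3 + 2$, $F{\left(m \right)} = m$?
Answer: $-796$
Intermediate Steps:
$I = 5$ ($I = 3 + 2 = 5$)
$M{\left(h \right)} = -7$ ($M{\left(h \right)} = -9 + 2 = -7$)
$d{\left(v,K \right)} = 8 + K - 4 v$ ($d{\left(v,K \right)} = \left(\left(3 + v \left(-4\right)\right) + K\right) + 5 = \left(\left(3 - 4 v\right) + K\right) + 5 = \left(3 + K - 4 v\right) + 5 = 8 + K - 4 v$)
$N{\left(-197,-186 \right)} - d{\left(-196,M{\left(4 \right)} \right)} = \left(-197 - -186\right) - \left(8 - 7 - -784\right) = \left(-197 + 186\right) - \left(8 - 7 + 784\right) = -11 - 785 = -796$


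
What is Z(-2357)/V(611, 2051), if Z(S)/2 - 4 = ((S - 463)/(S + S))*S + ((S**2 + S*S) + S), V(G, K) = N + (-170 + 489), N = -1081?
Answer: -11107135/381 ≈ -29153.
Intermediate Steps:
V(G, K) = -762 (V(G, K) = -1081 + (-170 + 489) = -1081 + 319 = -762)
Z(S) = -455 + 3*S + 4*S**2 (Z(S) = 8 + 2*(((S - 463)/(S + S))*S + ((S**2 + S*S) + S)) = 8 + 2*(((-463 + S)/((2*S)))*S + ((S**2 + S**2) + S)) = 8 + 2*(((-463 + S)*(1/(2*S)))*S + (2*S**2 + S)) = 8 + 2*(((-463 + S)/(2*S))*S + (S + 2*S**2)) = 8 + 2*((-463/2 + S/2) + (S + 2*S**2)) = 8 + 2*(-463/2 + 2*S**2 + 3*S/2) = 8 + (-463 + 3*S + 4*S**2) = -455 + 3*S + 4*S**2)
Z(-2357)/V(611, 2051) = (-455 + 3*(-2357) + 4*(-2357)**2)/(-762) = (-455 - 7071 + 4*5555449)*(-1/762) = (-455 - 7071 + 22221796)*(-1/762) = 22214270*(-1/762) = -11107135/381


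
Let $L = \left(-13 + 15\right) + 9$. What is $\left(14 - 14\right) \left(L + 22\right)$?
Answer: $0$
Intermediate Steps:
$L = 11$ ($L = 2 + 9 = 11$)
$\left(14 - 14\right) \left(L + 22\right) = \left(14 - 14\right) \left(11 + 22\right) = \left(14 - 14\right) 33 = 0 \cdot 33 = 0$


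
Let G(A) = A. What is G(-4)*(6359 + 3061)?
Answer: -37680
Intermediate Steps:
G(-4)*(6359 + 3061) = -4*(6359 + 3061) = -4*9420 = -37680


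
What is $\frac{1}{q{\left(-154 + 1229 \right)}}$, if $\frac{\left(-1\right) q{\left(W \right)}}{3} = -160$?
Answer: $\frac{1}{480} \approx 0.0020833$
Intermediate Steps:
$q{\left(W \right)} = 480$ ($q{\left(W \right)} = \left(-3\right) \left(-160\right) = 480$)
$\frac{1}{q{\left(-154 + 1229 \right)}} = \frac{1}{480}$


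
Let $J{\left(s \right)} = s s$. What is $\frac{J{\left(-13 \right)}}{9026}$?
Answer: $\frac{169}{9026} \approx 0.018724$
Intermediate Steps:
$J{\left(s \right)} = s^{2}$
$\frac{J{\left(-13 \right)}}{9026} = \frac{\left(-13\right)^{2}}{9026} = 169 \cdot \frac{1}{9026} = \frac{169}{9026}$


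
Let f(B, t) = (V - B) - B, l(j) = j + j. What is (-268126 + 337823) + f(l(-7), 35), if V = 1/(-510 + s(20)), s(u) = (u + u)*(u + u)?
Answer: 76000251/1090 ≈ 69725.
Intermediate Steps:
l(j) = 2*j
s(u) = 4*u**2 (s(u) = (2*u)*(2*u) = 4*u**2)
V = 1/1090 (V = 1/(-510 + 4*20**2) = 1/(-510 + 4*400) = 1/(-510 + 1600) = 1/1090 ≈ 0.00091743)
f(B, t) = 1/1090 - 2*B (f(B, t) = (1/1090 - B) - B = 1/1090 - 2*B)
(-268126 + 337823) + f(l(-7), 35) = (-268126 + 337823) + (1/1090 - 4*(-7)) = 69697 + (1/1090 - 2*(-14)) = 69697 + (1/1090 + 28) = 69697 + 30521/1090 = 76000251/1090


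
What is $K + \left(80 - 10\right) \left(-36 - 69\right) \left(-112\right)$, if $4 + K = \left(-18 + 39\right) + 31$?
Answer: $823248$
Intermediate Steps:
$K = 48$ ($K = -4 + \left(\left(-18 + 39\right) + 31\right) = -4 + \left(21 + 31\right) = -4 + 52 = 48$)
$K + \left(80 - 10\right) \left(-36 - 69\right) \left(-112\right) = 48 + \left(80 - 10\right) \left(-36 - 69\right) \left(-112\right) = 48 + 70 \left(-105\right) \left(-112\right) = 48 - -823200 = 48 + 823200 = 823248$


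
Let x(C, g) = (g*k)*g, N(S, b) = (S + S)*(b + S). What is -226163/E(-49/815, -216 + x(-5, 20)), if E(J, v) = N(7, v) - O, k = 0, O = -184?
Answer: 226163/2742 ≈ 82.481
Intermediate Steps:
N(S, b) = 2*S*(S + b) (N(S, b) = (2*S)*(S + b) = 2*S*(S + b))
x(C, g) = 0 (x(C, g) = (g*0)*g = 0*g = 0)
E(J, v) = 282 + 14*v (E(J, v) = 2*7*(7 + v) - 1*(-184) = (98 + 14*v) + 184 = 282 + 14*v)
-226163/E(-49/815, -216 + x(-5, 20)) = -226163/(282 + 14*(-216 + 0)) = -226163/(282 + 14*(-216)) = -226163/(282 - 3024) = -226163/(-2742) = -226163*(-1/2742) = 226163/2742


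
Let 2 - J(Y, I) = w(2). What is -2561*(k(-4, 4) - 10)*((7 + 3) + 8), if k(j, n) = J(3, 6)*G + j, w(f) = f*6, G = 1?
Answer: 1106352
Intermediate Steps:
w(f) = 6*f
J(Y, I) = -10 (J(Y, I) = 2 - 6*2 = 2 - 1*12 = 2 - 12 = -10)
k(j, n) = -10 + j (k(j, n) = -10*1 + j = -10 + j)
-2561*(k(-4, 4) - 10)*((7 + 3) + 8) = -2561*((-10 - 4) - 10)*((7 + 3) + 8) = -2561*(-14 - 10)*(10 + 8) = -(-61464)*18 = -2561*(-432) = 1106352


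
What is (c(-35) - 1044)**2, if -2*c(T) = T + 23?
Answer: 1077444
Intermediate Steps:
c(T) = -23/2 - T/2 (c(T) = -(T + 23)/2 = -(23 + T)/2 = -23/2 - T/2)
(c(-35) - 1044)**2 = ((-23/2 - 1/2*(-35)) - 1044)**2 = ((-23/2 + 35/2) - 1044)**2 = (6 - 1044)**2 = (-1038)**2 = 1077444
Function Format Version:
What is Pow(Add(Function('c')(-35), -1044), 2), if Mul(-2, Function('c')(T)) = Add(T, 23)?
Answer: 1077444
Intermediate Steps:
Function('c')(T) = Add(Rational(-23, 2), Mul(Rational(-1, 2), T)) (Function('c')(T) = Mul(Rational(-1, 2), Add(T, 23)) = Mul(Rational(-1, 2), Add(23, T)) = Add(Rational(-23, 2), Mul(Rational(-1, 2), T)))
Pow(Add(Function('c')(-35), -1044), 2) = Pow(Add(Add(Rational(-23, 2), Mul(Rational(-1, 2), -35)), -1044), 2) = Pow(Add(Add(Rational(-23, 2), Rational(35, 2)), -1044), 2) = Pow(Add(6, -1044), 2) = Pow(-1038, 2) = 1077444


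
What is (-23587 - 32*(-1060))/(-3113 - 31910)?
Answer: -10333/35023 ≈ -0.29503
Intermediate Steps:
(-23587 - 32*(-1060))/(-3113 - 31910) = (-23587 + 33920)/(-35023) = 10333*(-1/35023) = -10333/35023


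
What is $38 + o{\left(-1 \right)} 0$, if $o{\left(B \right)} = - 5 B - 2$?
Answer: $38$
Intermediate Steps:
$o{\left(B \right)} = -2 - 5 B$
$38 + o{\left(-1 \right)} 0 = 38 + \left(-2 - -5\right) 0 = 38 + \left(-2 + 5\right) 0 = 38 + 3 \cdot 0 = 38 + 0 = 38$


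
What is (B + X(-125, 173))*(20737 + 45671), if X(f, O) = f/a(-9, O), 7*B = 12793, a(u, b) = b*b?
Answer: 25426349627376/209503 ≈ 1.2137e+8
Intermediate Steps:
a(u, b) = b²
B = 12793/7 (B = (⅐)*12793 = 12793/7 ≈ 1827.6)
X(f, O) = f/O² (X(f, O) = f/(O²) = f/O²)
(B + X(-125, 173))*(20737 + 45671) = (12793/7 - 125/173²)*(20737 + 45671) = (12793/7 - 125*1/29929)*66408 = (12793/7 - 125/29929)*66408 = (382880822/209503)*66408 = 25426349627376/209503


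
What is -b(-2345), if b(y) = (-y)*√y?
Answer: -2345*I*√2345 ≈ -1.1356e+5*I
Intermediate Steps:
b(y) = -y^(3/2)
-b(-2345) = -(-1)*(-2345)^(3/2) = -(-1)*(-2345*I*√2345) = -2345*I*√2345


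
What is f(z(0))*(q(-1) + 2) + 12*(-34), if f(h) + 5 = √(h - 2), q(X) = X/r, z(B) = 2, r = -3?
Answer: -1259/3 ≈ -419.67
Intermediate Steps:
q(X) = -X/3 (q(X) = X/(-3) = X*(-⅓) = -X/3)
f(h) = -5 + √(-2 + h) (f(h) = -5 + √(h - 2) = -5 + √(-2 + h))
f(z(0))*(q(-1) + 2) + 12*(-34) = (-5 + √(-2 + 2))*(-⅓*(-1) + 2) + 12*(-34) = (-5 + √0)*(⅓ + 2) - 408 = (-5 + 0)*(7/3) - 408 = -5*7/3 - 408 = -35/3 - 408 = -1259/3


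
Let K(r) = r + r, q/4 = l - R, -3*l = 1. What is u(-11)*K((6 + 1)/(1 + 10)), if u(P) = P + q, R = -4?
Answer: 14/3 ≈ 4.6667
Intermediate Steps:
l = -⅓ (l = -⅓*1 = -⅓ ≈ -0.33333)
q = 44/3 (q = 4*(-⅓ - 1*(-4)) = 4*(-⅓ + 4) = 4*(11/3) = 44/3 ≈ 14.667)
K(r) = 2*r
u(P) = 44/3 + P (u(P) = P + 44/3 = 44/3 + P)
u(-11)*K((6 + 1)/(1 + 10)) = (44/3 - 11)*(2*((6 + 1)/(1 + 10))) = 11*(2*(7/11))/3 = (11/3)*(14/11) = 14/3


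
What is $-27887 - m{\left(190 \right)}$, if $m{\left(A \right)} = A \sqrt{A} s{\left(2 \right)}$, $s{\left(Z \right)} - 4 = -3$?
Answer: $-27887 - 190 \sqrt{190} \approx -30506.0$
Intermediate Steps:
$s{\left(Z \right)} = 1$ ($s{\left(Z \right)} = 4 - 3 = 1$)
$m{\left(A \right)} = A^{\frac{3}{2}}$ ($m{\left(A \right)} = A \sqrt{A} 1 = A^{\frac{3}{2}} \cdot 1 = A^{\frac{3}{2}}$)
$-27887 - m{\left(190 \right)} = -27887 - 190^{\frac{3}{2}} = -27887 - 190 \sqrt{190}$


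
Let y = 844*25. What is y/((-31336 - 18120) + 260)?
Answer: -5275/12299 ≈ -0.42890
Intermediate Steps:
y = 21100
y/((-31336 - 18120) + 260) = 21100/((-31336 - 18120) + 260) = 21100/(-49456 + 260) = 21100/(-49196) = 21100*(-1/49196) = -5275/12299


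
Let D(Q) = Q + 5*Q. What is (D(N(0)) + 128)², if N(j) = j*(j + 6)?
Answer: 16384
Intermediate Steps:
N(j) = j*(6 + j)
D(Q) = 6*Q
(D(N(0)) + 128)² = (6*(0*(6 + 0)) + 128)² = (6*(0*6) + 128)² = (6*0 + 128)² = (0 + 128)² = 128² = 16384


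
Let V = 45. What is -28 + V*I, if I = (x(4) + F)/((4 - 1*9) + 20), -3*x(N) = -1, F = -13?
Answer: -66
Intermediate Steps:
x(N) = ⅓ (x(N) = -⅓*(-1) = ⅓)
I = -38/45 (I = (⅓ - 13)/((4 - 1*9) + 20) = -38/(3*((4 - 9) + 20)) = -38/(3*(-5 + 20)) = -38/3/15 = -38/3*1/15 = -38/45 ≈ -0.84444)
-28 + V*I = -28 + 45*(-38/45) = -28 - 38 = -66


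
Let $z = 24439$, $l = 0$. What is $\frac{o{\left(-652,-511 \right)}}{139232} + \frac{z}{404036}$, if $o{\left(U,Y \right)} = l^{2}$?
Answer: $\frac{24439}{404036} \approx 0.060487$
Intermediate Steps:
$o{\left(U,Y \right)} = 0$ ($o{\left(U,Y \right)} = 0^{2} = 0$)
$\frac{o{\left(-652,-511 \right)}}{139232} + \frac{z}{404036} = \frac{0}{139232} + \frac{24439}{404036} = 0 \cdot \frac{1}{139232} + 24439 \cdot \frac{1}{404036} = 0 + \frac{24439}{404036} = \frac{24439}{404036}$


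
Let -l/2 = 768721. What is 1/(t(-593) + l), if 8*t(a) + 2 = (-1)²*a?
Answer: -8/12300131 ≈ -6.5040e-7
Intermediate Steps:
l = -1537442 (l = -2*768721 = -1537442)
t(a) = -¼ + a/8 (t(a) = -¼ + ((-1)²*a)/8 = -¼ + (1*a)/8 = -¼ + a/8)
1/(t(-593) + l) = 1/((-¼ + (⅛)*(-593)) - 1537442) = 1/((-¼ - 593/8) - 1537442) = 1/(-595/8 - 1537442) = 1/(-12300131/8) = -8/12300131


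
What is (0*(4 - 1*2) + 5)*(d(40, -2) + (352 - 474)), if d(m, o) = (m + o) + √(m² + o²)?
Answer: -420 + 10*√401 ≈ -219.75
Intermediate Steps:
d(m, o) = m + o + √(m² + o²)
(0*(4 - 1*2) + 5)*(d(40, -2) + (352 - 474)) = (0*(4 - 1*2) + 5)*((40 - 2 + √(40² + (-2)²)) + (352 - 474)) = (0*(4 - 2) + 5)*((40 - 2 + √(1600 + 4)) - 122) = (0*2 + 5)*((40 - 2 + √1604) - 122) = (0 + 5)*((40 - 2 + 2*√401) - 122) = 5*((38 + 2*√401) - 122) = 5*(-84 + 2*√401) = -420 + 10*√401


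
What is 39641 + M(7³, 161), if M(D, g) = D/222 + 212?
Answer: 8847709/222 ≈ 39855.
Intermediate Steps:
M(D, g) = 212 + D/222 (M(D, g) = D/222 + 212 = 212 + D/222)
39641 + M(7³, 161) = 39641 + (212 + (1/222)*7³) = 39641 + (212 + (1/222)*343) = 39641 + (212 + 343/222) = 39641 + 47407/222 = 8847709/222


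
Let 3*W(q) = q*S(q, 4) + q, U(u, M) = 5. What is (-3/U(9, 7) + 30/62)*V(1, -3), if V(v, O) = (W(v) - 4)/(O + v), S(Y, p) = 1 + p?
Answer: -18/155 ≈ -0.11613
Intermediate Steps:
W(q) = 2*q (W(q) = (q*(1 + 4) + q)/3 = (q*5 + q)/3 = (5*q + q)/3 = (6*q)/3 = 2*q)
V(v, O) = (-4 + 2*v)/(O + v) (V(v, O) = (2*v - 4)/(O + v) = (-4 + 2*v)/(O + v))
(-3/U(9, 7) + 30/62)*V(1, -3) = (-3/5 + 30/62)*(2*(-2 + 1)/(-3 + 1)) = (-3*⅕ + 30*(1/62))*(2*(-1)/(-2)) = (-⅗ + 15/31)*(2*(-½)*(-1)) = -18/155*1 = -18/155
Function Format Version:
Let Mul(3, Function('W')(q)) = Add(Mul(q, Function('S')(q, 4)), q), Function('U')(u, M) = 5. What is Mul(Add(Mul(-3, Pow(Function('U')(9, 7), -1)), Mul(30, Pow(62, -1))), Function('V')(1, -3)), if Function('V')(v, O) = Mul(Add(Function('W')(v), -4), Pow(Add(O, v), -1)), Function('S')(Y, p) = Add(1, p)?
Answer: Rational(-18, 155) ≈ -0.11613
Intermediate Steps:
Function('W')(q) = Mul(2, q) (Function('W')(q) = Mul(Rational(1, 3), Add(Mul(q, Add(1, 4)), q)) = Mul(Rational(1, 3), Add(Mul(q, 5), q)) = Mul(Rational(1, 3), Add(Mul(5, q), q)) = Mul(Rational(1, 3), Mul(6, q)) = Mul(2, q))
Function('V')(v, O) = Mul(Pow(Add(O, v), -1), Add(-4, Mul(2, v))) (Function('V')(v, O) = Mul(Add(Mul(2, v), -4), Pow(Add(O, v), -1)) = Mul(Add(-4, Mul(2, v)), Pow(Add(O, v), -1)) = Mul(Pow(Add(O, v), -1), Add(-4, Mul(2, v))))
Mul(Add(Mul(-3, Pow(Function('U')(9, 7), -1)), Mul(30, Pow(62, -1))), Function('V')(1, -3)) = Mul(Add(Mul(-3, Pow(5, -1)), Mul(30, Pow(62, -1))), Mul(2, Pow(Add(-3, 1), -1), Add(-2, 1))) = Mul(Add(Mul(-3, Rational(1, 5)), Mul(30, Rational(1, 62))), Mul(2, Pow(-2, -1), -1)) = Mul(Add(Rational(-3, 5), Rational(15, 31)), Mul(2, Rational(-1, 2), -1)) = Mul(Rational(-18, 155), 1) = Rational(-18, 155)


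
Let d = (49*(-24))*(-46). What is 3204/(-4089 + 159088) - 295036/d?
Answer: -1627034335/299458068 ≈ -5.4333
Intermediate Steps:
d = 54096 (d = -1176*(-46) = 54096)
3204/(-4089 + 159088) - 295036/d = 3204/(-4089 + 159088) - 295036/54096 = 3204/154999 - 295036*1/54096 = 3204*(1/154999) - 10537/1932 = 3204/154999 - 10537/1932 = -1627034335/299458068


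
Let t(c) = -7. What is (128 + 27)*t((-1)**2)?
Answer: -1085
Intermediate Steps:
(128 + 27)*t((-1)**2) = (128 + 27)*(-7) = 155*(-7) = -1085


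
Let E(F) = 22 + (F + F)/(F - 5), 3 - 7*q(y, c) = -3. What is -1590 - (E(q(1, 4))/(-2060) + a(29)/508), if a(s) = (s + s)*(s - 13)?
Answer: -6038539189/3793490 ≈ -1591.8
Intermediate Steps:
q(y, c) = 6/7 (q(y, c) = 3/7 - 1/7*(-3) = 3/7 + 3/7 = 6/7)
a(s) = 2*s*(-13 + s) (a(s) = (2*s)*(-13 + s) = 2*s*(-13 + s))
E(F) = 22 + 2*F/(-5 + F) (E(F) = 22 + (2*F)/(-5 + F) = 22 + 2*F/(-5 + F))
-1590 - (E(q(1, 4))/(-2060) + a(29)/508) = -1590 - ((2*(-55 + 12*(6/7))/(-5 + 6/7))/(-2060) + (2*29*(-13 + 29))/508) = -1590 - ((2*(-55 + 72/7)/(-29/7))*(-1/2060) + (2*29*16)*(1/508)) = -1590 - ((2*(-7/29)*(-313/7))*(-1/2060) + 928*(1/508)) = -1590 - ((626/29)*(-1/2060) + 232/127) = -1590 - (-313/29870 + 232/127) = -1590 - 1*6890089/3793490 = -1590 - 6890089/3793490 = -6038539189/3793490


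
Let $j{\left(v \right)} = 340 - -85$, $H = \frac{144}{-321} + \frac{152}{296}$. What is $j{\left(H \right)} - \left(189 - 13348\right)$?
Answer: $13584$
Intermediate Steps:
$H = \frac{257}{3959}$ ($H = 144 \left(- \frac{1}{321}\right) + 152 \cdot \frac{1}{296} = - \frac{48}{107} + \frac{19}{37} = \frac{257}{3959} \approx 0.064915$)
$j{\left(v \right)} = 425$ ($j{\left(v \right)} = 340 + 85 = 425$)
$j{\left(H \right)} - \left(189 - 13348\right) = 425 - \left(189 - 13348\right) = 425 - -13159 = 425 + 13159 = 13584$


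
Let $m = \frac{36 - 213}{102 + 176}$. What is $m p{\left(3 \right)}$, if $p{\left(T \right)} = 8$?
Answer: $- \frac{708}{139} \approx -5.0935$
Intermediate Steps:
$m = - \frac{177}{278} \approx -0.63669$
$m p{\left(3 \right)} = \left(- \frac{177}{278}\right) 8 = - \frac{708}{139}$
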